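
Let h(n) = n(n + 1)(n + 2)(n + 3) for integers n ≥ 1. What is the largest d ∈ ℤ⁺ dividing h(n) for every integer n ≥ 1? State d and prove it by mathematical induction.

d = 24

Computing the first values: h(1) = 24 and h(2) = 120; gcd(24, 120) = 24, so d ≤ 24.
We prove 24 | n(n + 1)(n + 2)(n + 3) for all n ≥ 1 by induction on n.
When n = 1: h(1) = 24 = 24·(1), so 24 | h(1).
Suppose the result is true for n = j, i.e. 24 | h(j). Then
h(j+1) − h(j) = (j+1)·(j+2)·(j+3)·(j+4) − j·(j+1)·(j+2)·(j+3) = (j+1)·(j+2)·(j+3)·[(j+4) − j] = 4·(j+1)·(j+2)·(j+3). The product of 3 consecutive integers is divisible by (3)! = 6, so h(j+1) − h(j) is divisible by 4·6 = 24. By the inductive hypothesis 24 | h(j), hence 24 | h(j+1).
By induction, the statement is established for all n ≥ 1.
Therefore the largest such d is 24.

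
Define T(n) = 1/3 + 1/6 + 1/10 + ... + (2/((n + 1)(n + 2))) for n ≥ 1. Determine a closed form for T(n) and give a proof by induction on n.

We claim T(n) = n/(n + 2) for all n ≥ 1.
For the base case n = 1: T(1) = 1/3, and the closed form gives 1/3. They agree.
For the inductive step, assume it holds for an arbitrary k ≥ 1, so T(k) = k/(k + 2).
Then T(k+1) = T(k) + (2/((k + 2)(k + 3))) = (k/(k + 2)) + (2/((k + 2)(k + 3))).
Simplifying, T(k+1) = (k + 1)/(k + 3) = (k+1)/((k+1) + 2),
which is the closed form with n = k+1.
By the principle of mathematical induction, the result holds for all n ≥ 1.

T(n) = n/(n + 2)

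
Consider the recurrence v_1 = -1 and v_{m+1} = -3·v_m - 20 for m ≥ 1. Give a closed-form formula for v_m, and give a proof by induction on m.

v_m = 4(-3)^(m - 1) - 5

Computing the first terms: v_1 = -1, v_2 = -17, v_3 = 31. This suggests v_m = 4(-3)^(m - 1) - 5.
When m = 1: the formula gives -1 = -1 = v_1.
Inductive step: suppose the statement holds for some j ≥ 1, so v_j = 4(-3)^(j - 1) - 5.
Then v_{j+1} = -3·v_j - 20 = -3·(4(-3)^(j - 1) - 5) - 20 = 4(-3)^j - 5 = 4(-3)^((j+1) - 1) - 5,
which is the claimed formula at m = j+1.
Hence, by induction on m, the claim holds for every m ≥ 1.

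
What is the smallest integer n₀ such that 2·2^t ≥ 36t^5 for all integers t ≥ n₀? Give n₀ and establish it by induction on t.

At t = 28: 536870912 < 619573248, so the inequality fails and n₀ ≥ 29. We prove 2·2^t ≥ 36t^5 for all t ≥ 29.
Base step (t = 29): 2·2^t = 1073741824 and 36t^5 = 738401364, so 1073741824 ≥ 738401364.
For the inductive step, assume it holds for an arbitrary k ≥ 29, so 2·2^k ≥ 36k^5.
Then 2·2^(k + 1) = 2·(2·2^k) ≥ 2·(36k^5).
Also, for k ≥ 29 we have 2·(36k^5) ≥ 36(k+1)^5, since 2 ≥ (1 + 1/k)^5 for all k ≥ 29.
Combining, 2·2^(k + 1) ≥ 36(k+1)^5.
Hence, by induction on t, the claim holds for every t ≥ 29.
Hence the smallest such n₀ is 29.

n₀ = 29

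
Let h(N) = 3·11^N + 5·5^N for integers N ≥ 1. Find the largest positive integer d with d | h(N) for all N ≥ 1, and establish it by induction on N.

Computing the first values: h(1) = 58 and h(2) = 488; gcd(58, 488) = 2, so d ≤ 2.
We prove 2 | 3·11^N + 5·5^N for all N ≥ 1 by induction on N.
Base case (N = 1): h(1) = 58 = 2·(29), so 2 | h(1).
Suppose the result is true for N = m, i.e. 2 | h(m). Then
h(m+1) − 11·h(m) = (3·11^(m+1) + 5·5^(m+1)) − 11·(3·11^m + 5·5^m) = (5)·5^m·(5 − 11) = (-30)·5^m. Since 2 | h(m) by the inductive hypothesis, 2 | 11·h(m); and 2 | -30 since -30 = 2·-15. Therefore 2 | h(m+1).
Hence, by induction on N, the claim holds for every N ≥ 1.
Therefore the largest such d is 2.

d = 2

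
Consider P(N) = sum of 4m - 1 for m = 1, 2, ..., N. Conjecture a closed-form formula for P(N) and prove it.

P(N) = N(2N + 1)

We claim P(N) = N(2N + 1) for all N ≥ 1.
For the base case N = 1: P(1) = 3, and the closed form gives 3. They agree.
Inductive step: suppose the statement holds for some m ≥ 1, so P(m) = m(2m + 1).
Then P(m+1) = P(m) + (4m + 3) = (m(2m + 1)) + (4m + 3).
Simplifying, P(m+1) = (m + 1)(2m + 3) = (m+1)(2(m+1) + 1),
which is the closed form with N = m+1.
By the principle of mathematical induction, the result holds for all N ≥ 1.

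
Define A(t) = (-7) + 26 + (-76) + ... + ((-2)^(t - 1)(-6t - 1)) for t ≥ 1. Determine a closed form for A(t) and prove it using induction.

A(t) = (-2)^t(2t + 1) - 1

We claim A(t) = (-2)^t(2t + 1) - 1 for all t ≥ 1.
For the base case t = 1: A(1) = -7, and the closed form gives -7. They agree.
Inductive step: assume the claim holds for t = p, so A(p) = (-2)^p(2p + 1) - 1.
Then A(p+1) = A(p) + ((-2)^p(-6p - 7)) = ((-2)^p(2p + 1) - 1) + ((-2)^p(-6p - 7)).
Simplifying, A(p+1) = -4(-2)^p·p - 6(-2)^p - 1 = (-2)^(p+1)(2(p+1) + 1) - 1,
which is the closed form with t = p+1.
Hence, by induction on t, the claim holds for every t ≥ 1.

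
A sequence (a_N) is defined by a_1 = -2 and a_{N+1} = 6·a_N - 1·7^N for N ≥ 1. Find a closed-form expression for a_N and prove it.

Computing the first terms: a_1 = -2, a_2 = -19, a_3 = -163. This suggests a_N = 5·6^(N - 1) - 7^N.
Base step (N = 1): the formula gives -2 = -2 = a_1.
Inductive step: suppose the statement holds for some j ≥ 1, so a_j = 5·6^(j - 1) - 7^j.
Then a_{j+1} = 6·a_j - 1·7^j = 6·(5·6^(j - 1) - 7^j) - 1·7^j = 5·6^j - 7^(j + 1) = 5·6^((j+1) - 1) - 7^(j+1),
which is the claimed formula at N = j+1.
By the principle of mathematical induction, the result holds for all N ≥ 1.

a_N = 5·6^(N - 1) - 7^N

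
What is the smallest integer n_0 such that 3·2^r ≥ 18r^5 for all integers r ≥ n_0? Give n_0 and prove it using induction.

At r = 26: 201326592 < 213864768, so the inequality fails and n_0 ≥ 27. We prove 3·2^r ≥ 18r^5 for all r ≥ 27.
When r = 27: 3·2^r = 402653184 and 18r^5 = 258280326, so 402653184 ≥ 258280326.
Suppose the result is true for r = k, so 3·2^k ≥ 18k^5.
Then 3·2^(k + 1) = 2·(3·2^k) ≥ 2·(18k^5).
Also, for k ≥ 27 we have 2·(18k^5) ≥ 18(k+1)^5, since 2 ≥ (1 + 1/k)^5 for all k ≥ 27.
Combining, 3·2^(k + 1) ≥ 18(k+1)^5.
This completes the induction.
Hence the smallest such n_0 is 27.

n_0 = 27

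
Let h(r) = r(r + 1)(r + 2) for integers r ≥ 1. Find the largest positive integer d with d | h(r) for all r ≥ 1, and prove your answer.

Computing the first values: h(1) = 6 and h(2) = 24; gcd(6, 24) = 6, so d ≤ 6.
We prove 6 | r(r + 1)(r + 2) for all r ≥ 1 by induction on r.
When r = 1: h(1) = 6 = 6·(1), so 6 | h(1).
For the inductive step, assume it holds for an arbitrary m ≥ 1, i.e. 6 | h(m). Then
h(m+1) − h(m) = (m+1)·(m+2)·(m+3) − m·(m+1)·(m+2) = (m+1)·(m+2)·[(m+3) − m] = 3·(m+1)·(m+2). The product of 2 consecutive integers is divisible by (2)! = 2, so h(m+1) − h(m) is divisible by 3·2 = 6. By the inductive hypothesis 6 | h(m), hence 6 | h(m+1).
By induction, the statement is established for all r ≥ 1.
Therefore the largest such d is 6.

d = 6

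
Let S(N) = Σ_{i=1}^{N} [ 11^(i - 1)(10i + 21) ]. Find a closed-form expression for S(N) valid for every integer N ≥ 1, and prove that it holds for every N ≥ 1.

S(N) = 11^N(N + 2) - 2

We claim S(N) = 11^N(N + 2) - 2 for all N ≥ 1.
For the base case N = 1: S(1) = 31, and the closed form gives 31. They agree.
For the inductive step, assume it holds for an arbitrary i ≥ 1, so S(i) = 11^i(i + 2) - 2.
Then S(i+1) = S(i) + (11^i(10i + 31)) = (11^i(i + 2) - 2) + (11^i(10i + 31)).
Simplifying, S(i+1) = 11·11^i·i + 33·11^i - 2 = 11^(i+1)((i+1) + 2) - 2,
which is the closed form with N = i+1.
This completes the induction.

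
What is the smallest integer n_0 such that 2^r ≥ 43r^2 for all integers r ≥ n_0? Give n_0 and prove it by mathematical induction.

n_0 = 13

At r = 12: 4096 < 6192, so the inequality fails and n_0 ≥ 13. We prove 2^r ≥ 43r^2 for all r ≥ 13.
Base step (r = 13): 2^r = 8192 and 43r^2 = 7267, so 8192 ≥ 7267.
Inductive step: assume the claim holds for r = p, so 2^p ≥ 43p^2.
Then 2^(p + 1) = 2·(2^p) ≥ 2·(43p^2).
Also, for p ≥ 13 we have 2·(43p^2) ≥ 43(p+1)^2, since 2 ≥ (1 + 1/p)^2 for all p ≥ 13.
Combining, 2^(p + 1) ≥ 43(p+1)^2.
This completes the induction.
Hence the smallest such n_0 is 13.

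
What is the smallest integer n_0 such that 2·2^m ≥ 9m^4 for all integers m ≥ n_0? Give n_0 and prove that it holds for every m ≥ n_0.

At m = 19: 1048576 < 1172889, so the inequality fails and n_0 ≥ 20. We prove 2·2^m ≥ 9m^4 for all m ≥ 20.
When m = 20: 2·2^m = 2097152 and 9m^4 = 1440000, so 2097152 ≥ 1440000.
Inductive step: suppose the statement holds for some i ≥ 20, so 2·2^i ≥ 9i^4.
Then 2·2^(i + 1) = 2·(2·2^i) ≥ 2·(9i^4).
Also, for i ≥ 20 we have 2·(9i^4) ≥ 9(i+1)^4, since 2 ≥ (1 + 1/i)^4 for all i ≥ 20.
Combining, 2·2^(i + 1) ≥ 9(i+1)^4.
By the principle of mathematical induction, the result holds for all m ≥ 20.
Hence the smallest such n_0 is 20.

n_0 = 20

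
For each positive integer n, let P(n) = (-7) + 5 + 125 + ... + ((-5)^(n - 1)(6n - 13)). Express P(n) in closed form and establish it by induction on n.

P(n) = (-5)^n(-n + 2) - 2

We claim P(n) = (-5)^n(-n + 2) - 2 for all n ≥ 1.
For the base case n = 1: P(1) = -7, and the closed form gives -7. They agree.
For the inductive step, assume it holds for an arbitrary i ≥ 1, so P(i) = (-5)^i(-i + 2) - 2.
Then P(i+1) = P(i) + ((-5)^i(6i - 7)) = ((-5)^i(-i + 2) - 2) + ((-5)^i(6i - 7)).
Simplifying, P(i+1) = -(-5)^(i + 1)i + (-5)^(i + 1) - 2 = (-5)^(i+1)(-(i+1) + 2) - 2,
which is the closed form with n = i+1.
By the principle of mathematical induction, the result holds for all n ≥ 1.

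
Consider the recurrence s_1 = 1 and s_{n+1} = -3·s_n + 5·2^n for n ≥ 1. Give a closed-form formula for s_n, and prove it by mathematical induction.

s_n = -(-3)^(n - 1) + 2^n

Computing the first terms: s_1 = 1, s_2 = 7, s_3 = -1. This suggests s_n = -(-3)^(n - 1) + 2^n.
Base case (n = 1): the formula gives 1 = 1 = s_1.
Inductive step: assume the claim holds for n = m, so s_m = -(-3)^(m - 1) + 2^m.
Then s_{m+1} = -3·s_m + 5·2^m = -3·(-(-3)^(m - 1) + 2^m) + 5·2^m = -(-3)^m + 2^(m + 1) = -(-3)^((m+1) - 1) + 2^(m+1),
which is the claimed formula at n = m+1.
By the principle of mathematical induction, the result holds for all n ≥ 1.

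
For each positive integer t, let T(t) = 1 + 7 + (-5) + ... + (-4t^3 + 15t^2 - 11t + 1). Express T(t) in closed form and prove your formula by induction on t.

T(t) = -t(t^3 - 3t^2 - t + 2)

We claim T(t) = -t(t^3 - 3t^2 - t + 2) for all t ≥ 1.
For the base case t = 1: T(1) = 1, and the closed form gives 1. They agree.
Inductive step: assume the claim holds for t = k, so T(k) = k(-k^3 + 3k^2 + k - 2).
Then T(k+1) = T(k) + (-4k^3 + 3k^2 + 7k + 1) = (k(-k^3 + 3k^2 + k - 2)) + (-4k^3 + 3k^2 + 7k + 1).
Simplifying, T(k+1) = -(k + 1)(k^3 - 4k - 1) = -(k+1)((k+1)^3 - 3(k+1)^2 - (k+1) + 2),
which is the closed form with t = k+1.
Hence, by induction on t, the claim holds for every t ≥ 1.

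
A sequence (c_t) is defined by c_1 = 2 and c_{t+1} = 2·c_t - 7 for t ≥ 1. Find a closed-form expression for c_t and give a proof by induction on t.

Computing the first terms: c_1 = 2, c_2 = -3, c_3 = -13. This suggests c_t = -5·2^(t - 1) + 7.
Base step (t = 1): the formula gives 2 = 2 = c_1.
For the inductive step, assume it holds for an arbitrary m ≥ 1, so c_m = -5·2^(m - 1) + 7.
Then c_{m+1} = 2·c_m - 7 = 2·(-5·2^(m - 1) + 7) - 7 = -5·2^m + 7 = -5·2^((m+1) - 1) + 7,
which is the claimed formula at t = m+1.
Hence, by induction on t, the claim holds for every t ≥ 1.

c_t = -5·2^(t - 1) + 7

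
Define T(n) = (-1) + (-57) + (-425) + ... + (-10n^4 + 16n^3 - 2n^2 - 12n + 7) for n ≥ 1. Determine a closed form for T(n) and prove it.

T(n) = -n(2n^4 + n^3 - 4n^2 + 3n - 1)

We claim T(n) = -n(2n^4 + n^3 - 4n^2 + 3n - 1) for all n ≥ 1.
For the base case n = 1: T(1) = -1, and the closed form gives -1. They agree.
Inductive step: assume the claim holds for n = r, so T(r) = r(-2r^4 - r^3 + 4r^2 - 3r + 1).
Then T(r+1) = T(r) + (-10r^4 - 24r^3 - 14r^2 - 8r - 1) = (r(-2r^4 - r^3 + 4r^2 - 3r + 1)) + (-10r^4 - 24r^3 - 14r^2 - 8r - 1).
Simplifying, T(r+1) = -(r + 1)(2r^4 + 9r^3 + 11r^2 + 6r + 1) = -(r+1)(2(r+1)^4 + (r+1)^3 - 4(r+1)^2 + 3(r+1) - 1),
which is the closed form with n = r+1.
Hence, by induction on n, the claim holds for every n ≥ 1.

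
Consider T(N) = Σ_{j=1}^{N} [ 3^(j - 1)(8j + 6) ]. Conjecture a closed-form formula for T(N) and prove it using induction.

We claim T(N) = 3^N(4N + 1) - 1 for all N ≥ 1.
For the base case N = 1: T(1) = 14, and the closed form gives 14. They agree.
Inductive step: suppose the statement holds for some j ≥ 1, so T(j) = 3^j(4j + 1) - 1.
Then T(j+1) = T(j) + (3^j(8j + 14)) = (3^j(4j + 1) - 1) + (3^j(8j + 14)).
Simplifying, T(j+1) = 12·3^j·j + 15·3^j - 1 = 3^(j+1)(4(j+1) + 1) - 1,
which is the closed form with N = j+1.
This completes the induction.

T(N) = 3^N(4N + 1) - 1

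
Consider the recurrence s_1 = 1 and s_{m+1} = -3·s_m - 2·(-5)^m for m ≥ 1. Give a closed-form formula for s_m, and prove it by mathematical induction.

s_m = -2(-3)^m + (-5)^m

Computing the first terms: s_1 = 1, s_2 = 7, s_3 = -71. This suggests s_m = -2(-3)^m + (-5)^m.
Base step (m = 1): the formula gives 1 = 1 = s_1.
Suppose the result is true for m = j, so s_j = -2(-3)^j + (-5)^j.
Then s_{j+1} = -3·s_j - 2·(-5)^j = -3·(-2(-3)^j + (-5)^j) - 2·(-5)^j = -2(-3)^(j + 1) + (-5)^(j + 1),
which is the claimed formula at m = j+1.
By induction, the statement is established for all m ≥ 1.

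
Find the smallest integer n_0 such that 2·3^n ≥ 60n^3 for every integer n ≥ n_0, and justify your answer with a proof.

At n = 9: 39366 < 43740, so the inequality fails and n_0 ≥ 10. We prove 2·3^n ≥ 60n^3 for all n ≥ 10.
Base step (n = 10): 2·3^n = 118098 and 60n^3 = 60000, so 118098 ≥ 60000.
Inductive step: suppose the statement holds for some j ≥ 10, so 2·3^j ≥ 60j^3.
Then 2·3^(j + 1) = 3·(2·3^j) ≥ 3·(60j^3).
Also, for j ≥ 10 we have 3·(60j^3) ≥ 60(j+1)^3, since 3 ≥ (1 + 1/j)^3 for all j ≥ 10.
Combining, 2·3^(j + 1) ≥ 60(j+1)^3.
This completes the induction.
Hence the smallest such n_0 is 10.

n_0 = 10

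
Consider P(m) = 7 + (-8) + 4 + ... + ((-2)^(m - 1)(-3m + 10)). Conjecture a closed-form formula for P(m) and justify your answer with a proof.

P(m) = (-2)^m(m - 3) + 3

We claim P(m) = (-2)^m(m - 3) + 3 for all m ≥ 1.
Base case (m = 1): P(1) = 7, and the closed form gives 7. They agree.
Inductive step: assume the claim holds for m = i, so P(i) = (-2)^i(i - 3) + 3.
Then P(i+1) = P(i) + ((-2)^i(-3i + 7)) = ((-2)^i(i - 3) + 3) + ((-2)^i(-3i + 7)).
Simplifying, P(i+1) = (-2)^(i + 1)i + (-2)^(i + 2) + 3 = (-2)^(i+1)((i+1) - 3) + 3,
which is the closed form with m = i+1.
By the principle of mathematical induction, the result holds for all m ≥ 1.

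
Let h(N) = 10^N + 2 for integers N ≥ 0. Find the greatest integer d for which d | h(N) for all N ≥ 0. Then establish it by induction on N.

Computing the first values: h(0) = 3 and h(1) = 12; gcd(3, 12) = 3, so d ≤ 3.
We prove 3 | 10^N + 2 for all N ≥ 0 by induction on N.
For the base case N = 0: h(0) = 3 = 3·(1), so 3 | h(0).
For the inductive step, assume it holds for an arbitrary i ≥ 0, i.e. 3 | h(i). Then
h(i+1) = 10^(i+1) + 2 = 10·(10^i + 2) - 18 = 10·h(i) - 18. The first term is divisible by 3 by the inductive hypothesis, and -18 is divisible by 3. Hence 3 | h(i+1).
By induction, the statement is established for all N ≥ 0.
Therefore the largest such d is 3.

d = 3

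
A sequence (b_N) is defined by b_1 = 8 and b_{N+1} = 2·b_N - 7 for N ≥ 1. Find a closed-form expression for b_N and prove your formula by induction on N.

b_N = 2^(N - 1) + 7

Computing the first terms: b_1 = 8, b_2 = 9, b_3 = 11. This suggests b_N = 2^(N - 1) + 7.
Base step (N = 1): the formula gives 8 = 8 = b_1.
For the inductive step, assume it holds for an arbitrary k ≥ 1, so b_k = 2^(k - 1) + 7.
Then b_{k+1} = 2·b_k - 7 = 2·(2^(k - 1) + 7) - 7 = 2^k + 7 = 2^((k+1) - 1) + 7,
which is the claimed formula at N = k+1.
This completes the induction.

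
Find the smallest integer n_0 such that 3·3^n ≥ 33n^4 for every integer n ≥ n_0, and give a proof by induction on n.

n_0 = 11

At n = 10: 177147 < 330000, so the inequality fails and n_0 ≥ 11. We prove 3·3^n ≥ 33n^4 for all n ≥ 11.
Base step (n = 11): 3·3^n = 531441 and 33n^4 = 483153, so 531441 ≥ 483153.
Suppose the result is true for n = i, so 3·3^i ≥ 33i^4.
Then 3·3^(i + 1) = 3·(3·3^i) ≥ 3·(33i^4).
Also, for i ≥ 11 we have 3·(33i^4) ≥ 33(i+1)^4, since 3 ≥ (1 + 1/i)^4 for all i ≥ 11.
Combining, 3·3^(i + 1) ≥ 33(i+1)^4.
This completes the induction.
Hence the smallest such n_0 is 11.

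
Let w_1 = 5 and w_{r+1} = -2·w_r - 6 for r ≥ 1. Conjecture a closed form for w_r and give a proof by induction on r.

Computing the first terms: w_1 = 5, w_2 = -16, w_3 = 26. This suggests w_r = 7(-2)^(r - 1) - 2.
Base case (r = 1): the formula gives 5 = 5 = w_1.
Suppose the result is true for r = j, so w_j = 7(-2)^(j - 1) - 2.
Then w_{j+1} = -2·w_j - 6 = -2·(7(-2)^(j - 1) - 2) - 6 = 7(-2)^j - 2 = 7(-2)^((j+1) - 1) - 2,
which is the claimed formula at r = j+1.
By the principle of mathematical induction, the result holds for all r ≥ 1.

w_r = 7(-2)^(r - 1) - 2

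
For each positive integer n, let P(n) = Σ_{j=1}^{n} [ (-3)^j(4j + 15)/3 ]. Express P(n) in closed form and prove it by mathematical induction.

We claim P(n) = (-3)^n(n + 4) - 4 for all n ≥ 1.
Base step (n = 1): P(1) = -19, and the closed form gives -19. They agree.
Inductive step: assume the claim holds for n = j, so P(j) = (-3)^j(j + 4) - 4.
Then P(j+1) = P(j) + ((-3)^j(-4j - 19)) = ((-3)^j(j + 4) - 4) + ((-3)^j(-4j - 19)).
Simplifying, P(j+1) = -3(-3)^j·j - 15(-3)^j - 4 = (-3)^(j+1)((j+1) + 4) - 4,
which is the closed form with n = j+1.
Hence, by induction on n, the claim holds for every n ≥ 1.

P(n) = (-3)^n(n + 4) - 4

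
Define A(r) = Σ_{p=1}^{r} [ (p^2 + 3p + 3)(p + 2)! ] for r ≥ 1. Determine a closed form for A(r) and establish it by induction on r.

We claim A(r) = (r + 1)(r + 3)! - 6 for all r ≥ 1.
For the base case r = 1: A(1) = 42, and the closed form gives 42. They agree.
Suppose the result is true for r = p, so A(p) = (p + 1)(p + 3)! - 6.
Then A(p+1) = A(p) + ((p^2 + 5p + 7)(p + 3)!) = ((p + 1)(p + 3)! - 6) + ((p^2 + 5p + 7)(p + 3)!).
Simplifying, A(p+1) = ((p+1) + 1)((p+1) + 3)! - 6,
which is the closed form with r = p+1.
This completes the induction.

A(r) = (r + 1)(r + 3)! - 6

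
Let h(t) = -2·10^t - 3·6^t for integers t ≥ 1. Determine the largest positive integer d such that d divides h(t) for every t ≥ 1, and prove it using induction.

Computing the first values: h(1) = -38 and h(2) = -308; gcd(-38, -308) = 2, so d ≤ 2.
We prove 2 | -2·10^t - 3·6^t for all t ≥ 1 by induction on t.
Base step (t = 1): h(1) = -38 = 2·(-19), so 2 | h(1).
Inductive step: suppose the statement holds for some p ≥ 1, i.e. 2 | h(p). Then
h(p+1) − 10·h(p) = (-2·10^(p+1) - 3·6^(p+1)) − 10·(-2·10^p - 3·6^p) = (-3)·6^p·(6 − 10) = (12)·6^p. Since 2 | h(p) by the inductive hypothesis, 2 | 10·h(p); and 2 | 12 since 12 = 2·6. Therefore 2 | h(p+1).
By the principle of mathematical induction, the result holds for all t ≥ 1.
Therefore the largest such d is 2.

d = 2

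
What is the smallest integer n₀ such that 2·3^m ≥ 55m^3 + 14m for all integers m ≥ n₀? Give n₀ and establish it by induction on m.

At m = 9: 39366 < 40221, so the inequality fails and n₀ ≥ 10. We prove 2·3^m ≥ 55m^3 + 14m for all m ≥ 10.
Base case (m = 10): 2·3^m = 118098 and 55m^3 + 14m = 55140, so 118098 ≥ 55140.
Suppose the result is true for m = p, so 2·3^p ≥ 55p^3 + 14p.
Then 2·3^(p + 1) = 3·(2·3^p) ≥ 3·(55p^3 + 14p).
Also, for p ≥ 10 we have 3·(55p^3 + 14p) ≥ 55(p+1)^3 + 14(p+1), since 3·(55p^3 + 14p) − (55(p+1)^3 + 14(p+1)) = 110p^3 - 165p^2 - 137p - 69, which is nonnegative for all p ≥ 10.
Combining, 2·3^(p + 1) ≥ 55(p+1)^3 + 14(p+1).
By induction, the statement is established for all m ≥ 10.
Hence the smallest such n₀ is 10.

n₀ = 10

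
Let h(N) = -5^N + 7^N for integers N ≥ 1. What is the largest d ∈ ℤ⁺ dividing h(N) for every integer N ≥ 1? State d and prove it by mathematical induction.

d = 2

Computing the first values: h(1) = 2 and h(2) = 24; gcd(2, 24) = 2, so d ≤ 2.
We prove 2 | -5^N + 7^N for all N ≥ 1 by induction on N.
For the base case N = 1: h(1) = 2 = 2·(1), so 2 | h(1).
For the inductive step, assume it holds for an arbitrary r ≥ 1, i.e. 2 | h(r). Then
7^{r+1} − 5^{r+1} = 7·7^r − 5·5^r = 7·(7^r − 5^r) + (2)·5^r. The first term is divisible by 2 by the inductive hypothesis, and the second term (2)·5^r is divisible by 2 since 2 | 2. Hence 2 | h(r+1).
Hence, by induction on N, the claim holds for every N ≥ 1.
Therefore the largest such d is 2.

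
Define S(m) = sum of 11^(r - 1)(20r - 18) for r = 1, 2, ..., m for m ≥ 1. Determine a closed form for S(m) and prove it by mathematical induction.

S(m) = 2·11^m(m - 1) + 2

We claim S(m) = 2·11^m(m - 1) + 2 for all m ≥ 1.
When m = 1: S(1) = 2, and the closed form gives 2. They agree.
Inductive step: assume the claim holds for m = r, so S(r) = 2·11^r(r - 1) + 2.
Then S(r+1) = S(r) + (11^r(20r + 2)) = (2·11^r(r - 1) + 2) + (11^r(20r + 2)).
Simplifying, S(r+1) = 22·11^r·r + 2 = 2·11^(r+1)((r+1) - 1) + 2,
which is the closed form with m = r+1.
Hence, by induction on m, the claim holds for every m ≥ 1.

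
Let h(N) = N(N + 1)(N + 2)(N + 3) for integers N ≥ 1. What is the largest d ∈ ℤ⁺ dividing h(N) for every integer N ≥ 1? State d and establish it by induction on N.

d = 24

Computing the first values: h(1) = 24 and h(2) = 120; gcd(24, 120) = 24, so d ≤ 24.
We prove 24 | N(N + 1)(N + 2)(N + 3) for all N ≥ 1 by induction on N.
Base step (N = 1): h(1) = 24 = 24·(1), so 24 | h(1).
Suppose the result is true for N = m, i.e. 24 | h(m). Then
h(m+1) − h(m) = (m+1)·(m+2)·(m+3)·(m+4) − m·(m+1)·(m+2)·(m+3) = (m+1)·(m+2)·(m+3)·[(m+4) − m] = 4·(m+1)·(m+2)·(m+3). The product of 3 consecutive integers is divisible by (3)! = 6, so h(m+1) − h(m) is divisible by 4·6 = 24. By the inductive hypothesis 24 | h(m), hence 24 | h(m+1).
By induction, the statement is established for all N ≥ 1.
Therefore the largest such d is 24.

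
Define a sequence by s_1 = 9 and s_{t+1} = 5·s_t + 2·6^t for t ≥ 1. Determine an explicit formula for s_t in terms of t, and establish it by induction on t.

Computing the first terms: s_1 = 9, s_2 = 57, s_3 = 357. This suggests s_t = -3·5^(t - 1) + 2·6^t.
For the base case t = 1: the formula gives 9 = 9 = s_1.
For the inductive step, assume it holds for an arbitrary j ≥ 1, so s_j = -3·5^(j - 1) + 2·6^j.
Then s_{j+1} = 5·s_j + 2·6^j = 5·(-3·5^(j - 1) + 2·6^j) + 2·6^j = -3·5^j + 2·6^(j + 1) = -3·5^((j+1) - 1) + 2·6^(j+1),
which is the claimed formula at t = j+1.
Hence, by induction on t, the claim holds for every t ≥ 1.

s_t = -3·5^(t - 1) + 2·6^t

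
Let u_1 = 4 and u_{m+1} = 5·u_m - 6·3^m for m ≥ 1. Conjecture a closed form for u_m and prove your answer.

u_m = 3^(m + 1) - 5^m

Computing the first terms: u_1 = 4, u_2 = 2, u_3 = -44. This suggests u_m = 3^(m + 1) - 5^m.
When m = 1: the formula gives 4 = 4 = u_1.
Inductive step: suppose the statement holds for some r ≥ 1, so u_r = 3^(r + 1) - 5^r.
Then u_{r+1} = 5·u_r - 6·3^r = 5·(3^(r + 1) - 5^r) - 6·3^r = 3^(r + 2) - 5^(r + 1) = 3^((r+1) + 1) - 5^(r+1),
which is the claimed formula at m = r+1.
Hence, by induction on m, the claim holds for every m ≥ 1.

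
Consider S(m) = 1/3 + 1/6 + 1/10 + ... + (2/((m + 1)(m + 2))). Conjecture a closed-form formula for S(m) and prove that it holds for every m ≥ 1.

We claim S(m) = m/(m + 2) for all m ≥ 1.
When m = 1: S(1) = 1/3, and the closed form gives 1/3. They agree.
Inductive step: suppose the statement holds for some i ≥ 1, so S(i) = i/(i + 2).
Then S(i+1) = S(i) + (2/((i + 2)(i + 3))) = (i/(i + 2)) + (2/((i + 2)(i + 3))).
Simplifying, S(i+1) = (i + 1)/(i + 3) = (i+1)/((i+1) + 2),
which is the closed form with m = i+1.
Hence, by induction on m, the claim holds for every m ≥ 1.

S(m) = m/(m + 2)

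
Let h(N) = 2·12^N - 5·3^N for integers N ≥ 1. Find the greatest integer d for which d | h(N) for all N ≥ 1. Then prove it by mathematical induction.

Computing the first values: h(1) = 9 and h(2) = 243; gcd(9, 243) = 9, so d ≤ 9.
We prove 9 | 2·12^N - 5·3^N for all N ≥ 1 by induction on N.
Base case (N = 1): h(1) = 9 = 9·(1), so 9 | h(1).
Inductive step: assume the claim holds for N = j, i.e. 9 | h(j). Then
h(j+1) − 12·h(j) = (2·12^(j+1) - 5·3^(j+1)) − 12·(2·12^j - 5·3^j) = (-5)·3^j·(3 − 12) = (45)·3^j. Since 9 | h(j) by the inductive hypothesis, 9 | 12·h(j); and 9 | 45 since 45 = 9·5. Therefore 9 | h(j+1).
This completes the induction.
Therefore the largest such d is 9.

d = 9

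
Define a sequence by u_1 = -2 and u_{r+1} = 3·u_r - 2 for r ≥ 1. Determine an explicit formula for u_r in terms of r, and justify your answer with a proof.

Computing the first terms: u_1 = -2, u_2 = -8, u_3 = -26. This suggests u_r = -3^r + 1.
When r = 1: the formula gives -2 = -2 = u_1.
Inductive step: suppose the statement holds for some j ≥ 1, so u_j = -3^j + 1.
Then u_{j+1} = 3·u_j - 2 = 3·(-3^j + 1) - 2 = -3^(j + 1) + 1,
which is the claimed formula at r = j+1.
This completes the induction.

u_r = -3^r + 1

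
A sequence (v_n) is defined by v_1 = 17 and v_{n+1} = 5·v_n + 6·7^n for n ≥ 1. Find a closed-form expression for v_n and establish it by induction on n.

Computing the first terms: v_1 = 17, v_2 = 127, v_3 = 929. This suggests v_n = -4·5^(n - 1) + 3·7^n.
For the base case n = 1: the formula gives 17 = 17 = v_1.
Inductive step: assume the claim holds for n = i, so v_i = -4·5^(i - 1) + 3·7^i.
Then v_{i+1} = 5·v_i + 6·7^i = 5·(-4·5^(i - 1) + 3·7^i) + 6·7^i = -4·5^i + 3·7^(i + 1) = -4·5^((i+1) - 1) + 3·7^(i+1),
which is the claimed formula at n = i+1.
By induction, the statement is established for all n ≥ 1.

v_n = -4·5^(n - 1) + 3·7^n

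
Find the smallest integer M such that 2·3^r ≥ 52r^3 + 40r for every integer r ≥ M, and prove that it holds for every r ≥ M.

At r = 8: 13122 < 26944, so the inequality fails and M ≥ 9. We prove 2·3^r ≥ 52r^3 + 40r for all r ≥ 9.
When r = 9: 2·3^r = 39366 and 52r^3 + 40r = 38268, so 39366 ≥ 38268.
Inductive step: suppose the statement holds for some j ≥ 9, so 2·3^j ≥ 52j^3 + 40j.
Then 2·3^(j + 1) = 3·(2·3^j) ≥ 3·(52j^3 + 40j).
Also, for j ≥ 9 we have 3·(52j^3 + 40j) ≥ 52(j+1)^3 + 40(j+1), since 3·(52j^3 + 40j) − (52(j+1)^3 + 40(j+1)) = 104j^3 - 156j^2 - 76j - 92, which is nonnegative for all j ≥ 9.
Combining, 2·3^(j + 1) ≥ 52(j+1)^3 + 40(j+1).
Hence, by induction on r, the claim holds for every r ≥ 9.
Hence the smallest such M is 9.

M = 9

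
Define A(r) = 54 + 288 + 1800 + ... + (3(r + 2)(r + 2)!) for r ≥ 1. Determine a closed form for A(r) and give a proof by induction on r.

A(r) = 3(r + 3)! - 18

We claim A(r) = 3(r + 3)! - 18 for all r ≥ 1.
Base step (r = 1): A(1) = 54, and the closed form gives 54. They agree.
Inductive step: suppose the statement holds for some j ≥ 1, so A(j) = 3(j + 3)! - 18.
Then A(j+1) = A(j) + (3(j + 3)(j + 3)!) = (3(j + 3)! - 18) + (3(j + 3)(j + 3)!).
Simplifying, A(j+1) = 3((j+1) + 3)! - 18,
which is the closed form with r = j+1.
This completes the induction.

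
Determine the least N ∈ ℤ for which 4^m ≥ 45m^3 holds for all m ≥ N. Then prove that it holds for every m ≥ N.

At m = 6: 4096 < 9720, so the inequality fails and N ≥ 7. We prove 4^m ≥ 45m^3 for all m ≥ 7.
Base step (m = 7): 4^m = 16384 and 45m^3 = 15435, so 16384 ≥ 15435.
For the inductive step, assume it holds for an arbitrary k ≥ 7, so 4^k ≥ 45k^3.
Then 4^(k + 1) = 4·(4^k) ≥ 4·(45k^3).
Also, for k ≥ 7 we have 4·(45k^3) ≥ 45(k+1)^3, since 4 ≥ (1 + 1/k)^3 for all k ≥ 7.
Combining, 4^(k + 1) ≥ 45(k+1)^3.
This completes the induction.
Hence the smallest such N is 7.

N = 7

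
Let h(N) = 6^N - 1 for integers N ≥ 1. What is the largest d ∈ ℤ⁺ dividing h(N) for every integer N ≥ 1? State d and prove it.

Computing the first values: h(1) = 5 and h(2) = 35; gcd(5, 35) = 5, so d ≤ 5.
We prove 5 | 6^N - 1 for all N ≥ 1 by induction on N.
For the base case N = 1: h(1) = 5 = 5·(1), so 5 | h(1).
Suppose the result is true for N = i, i.e. 5 | h(i). Then
6^{i+1} − 1^{i+1} = 6·6^i − 1·1^i = 6·(6^i − 1^i) + (5)·1^i. The first term is divisible by 5 by the inductive hypothesis, and the second term (5)·1^i is divisible by 5 since 5 | 5. Hence 5 | h(i+1).
Hence, by induction on N, the claim holds for every N ≥ 1.
Therefore the largest such d is 5.

d = 5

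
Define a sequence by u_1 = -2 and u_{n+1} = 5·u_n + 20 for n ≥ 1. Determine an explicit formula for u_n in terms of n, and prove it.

Computing the first terms: u_1 = -2, u_2 = 10, u_3 = 70. This suggests u_n = 3·5^(n - 1) - 5.
When n = 1: the formula gives -2 = -2 = u_1.
Inductive step: suppose the statement holds for some i ≥ 1, so u_i = 3·5^(i - 1) - 5.
Then u_{i+1} = 5·u_i + 20 = 5·(3·5^(i - 1) - 5) + 20 = 3·5^i - 5 = 3·5^((i+1) - 1) - 5,
which is the claimed formula at n = i+1.
Hence, by induction on n, the claim holds for every n ≥ 1.

u_n = 3·5^(n - 1) - 5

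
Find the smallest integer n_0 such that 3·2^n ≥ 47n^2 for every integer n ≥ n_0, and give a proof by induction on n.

At n = 10: 3072 < 4700, so the inequality fails and n_0 ≥ 11. We prove 3·2^n ≥ 47n^2 for all n ≥ 11.
Base step (n = 11): 3·2^n = 6144 and 47n^2 = 5687, so 6144 ≥ 5687.
Inductive step: suppose the statement holds for some k ≥ 11, so 3·2^k ≥ 47k^2.
Then 3·2^(k + 1) = 2·(3·2^k) ≥ 2·(47k^2).
Also, for k ≥ 11 we have 2·(47k^2) ≥ 47(k+1)^2, since 2 ≥ (1 + 1/k)^2 for all k ≥ 11.
Combining, 3·2^(k + 1) ≥ 47(k+1)^2.
By the principle of mathematical induction, the result holds for all n ≥ 11.
Hence the smallest such n_0 is 11.

n_0 = 11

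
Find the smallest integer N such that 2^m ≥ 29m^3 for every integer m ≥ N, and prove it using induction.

At m = 17: 131072 < 142477, so the inequality fails and N ≥ 18. We prove 2^m ≥ 29m^3 for all m ≥ 18.
When m = 18: 2^m = 262144 and 29m^3 = 169128, so 262144 ≥ 169128.
For the inductive step, assume it holds for an arbitrary i ≥ 18, so 2^i ≥ 29i^3.
Then 2^(i + 1) = 2·(2^i) ≥ 2·(29i^3).
Also, for i ≥ 18 we have 2·(29i^3) ≥ 29(i+1)^3, since 2 ≥ (1 + 1/i)^3 for all i ≥ 18.
Combining, 2^(i + 1) ≥ 29(i+1)^3.
Hence, by induction on m, the claim holds for every m ≥ 18.
Hence the smallest such N is 18.

N = 18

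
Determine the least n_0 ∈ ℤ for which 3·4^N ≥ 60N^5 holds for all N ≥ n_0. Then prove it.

At N = 10: 3145728 < 6000000, so the inequality fails and n_0 ≥ 11. We prove 3·4^N ≥ 60N^5 for all N ≥ 11.
When N = 11: 3·4^N = 12582912 and 60N^5 = 9663060, so 12582912 ≥ 9663060.
Inductive step: suppose the statement holds for some r ≥ 11, so 3·4^r ≥ 60r^5.
Then 3·4^(r + 1) = 4·(3·4^r) ≥ 4·(60r^5).
Also, for r ≥ 11 we have 4·(60r^5) ≥ 60(r+1)^5, since 4 ≥ (1 + 1/r)^5 for all r ≥ 11.
Combining, 3·4^(r + 1) ≥ 60(r+1)^5.
By induction, the statement is established for all N ≥ 11.
Hence the smallest such n_0 is 11.

n_0 = 11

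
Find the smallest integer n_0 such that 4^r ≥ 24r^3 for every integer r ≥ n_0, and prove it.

At r = 6: 4096 < 5184, so the inequality fails and n_0 ≥ 7. We prove 4^r ≥ 24r^3 for all r ≥ 7.
When r = 7: 4^r = 16384 and 24r^3 = 8232, so 16384 ≥ 8232.
Inductive step: assume the claim holds for r = m, so 4^m ≥ 24m^3.
Then 4^(m + 1) = 4·(4^m) ≥ 4·(24m^3).
Also, for m ≥ 7 we have 4·(24m^3) ≥ 24(m+1)^3, since 4 ≥ (1 + 1/m)^3 for all m ≥ 7.
Combining, 4^(m + 1) ≥ 24(m+1)^3.
By induction, the statement is established for all r ≥ 7.
Hence the smallest such n_0 is 7.

n_0 = 7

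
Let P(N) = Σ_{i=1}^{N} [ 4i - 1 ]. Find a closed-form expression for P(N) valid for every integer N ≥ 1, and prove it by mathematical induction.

P(N) = N(2N + 1)

We claim P(N) = N(2N + 1) for all N ≥ 1.
When N = 1: P(1) = 3, and the closed form gives 3. They agree.
Suppose the result is true for N = i, so P(i) = i(2i + 1).
Then P(i+1) = P(i) + (4i + 3) = (i(2i + 1)) + (4i + 3).
Simplifying, P(i+1) = (i + 1)(2i + 3) = (i+1)(2(i+1) + 1),
which is the closed form with N = i+1.
Hence, by induction on N, the claim holds for every N ≥ 1.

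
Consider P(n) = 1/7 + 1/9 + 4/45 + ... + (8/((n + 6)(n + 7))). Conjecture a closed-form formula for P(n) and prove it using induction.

We claim P(n) = 8n/(7(n + 7)) for all n ≥ 1.
When n = 1: P(1) = 1/7, and the closed form gives 1/7. They agree.
Suppose the result is true for n = p, so P(p) = 8p/(7(p + 7)).
Then P(p+1) = P(p) + (8/((p + 7)(p + 8))) = (8p/(7(p + 7))) + (8/((p + 7)(p + 8))).
Simplifying, P(p+1) = 8(p + 1)/(7(p + 8)) = 8(p+1)/(7((p+1) + 7)),
which is the closed form with n = p+1.
This completes the induction.

P(n) = 8n/(7(n + 7))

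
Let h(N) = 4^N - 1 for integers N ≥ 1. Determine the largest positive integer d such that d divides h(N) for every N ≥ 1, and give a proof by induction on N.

d = 3

Computing the first values: h(1) = 3 and h(2) = 15; gcd(3, 15) = 3, so d ≤ 3.
We prove 3 | 4^N - 1 for all N ≥ 1 by induction on N.
For the base case N = 1: h(1) = 3 = 3·(1), so 3 | h(1).
Suppose the result is true for N = p, i.e. 3 | h(p). Then
4^{p+1} − 1^{p+1} = 4·4^p − 1·1^p = 4·(4^p − 1^p) + (3)·1^p. The first term is divisible by 3 by the inductive hypothesis, and the second term (3)·1^p is divisible by 3 since 3 | 3. Hence 3 | h(p+1).
By induction, the statement is established for all N ≥ 1.
Therefore the largest such d is 3.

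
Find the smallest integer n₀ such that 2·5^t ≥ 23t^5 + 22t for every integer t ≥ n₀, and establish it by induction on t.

n₀ = 8

At t = 7: 156250 < 386715, so the inequality fails and n₀ ≥ 8. We prove 2·5^t ≥ 23t^5 + 22t for all t ≥ 8.
Base step (t = 8): 2·5^t = 781250 and 23t^5 + 22t = 753840, so 781250 ≥ 753840.
Inductive step: suppose the statement holds for some j ≥ 8, so 2·5^j ≥ 23j^5 + 22j.
Then 2·5^(j + 1) = 5·(2·5^j) ≥ 5·(23j^5 + 22j).
Also, for j ≥ 8 we have 5·(23j^5 + 22j) ≥ 23(j+1)^5 + 22(j+1), since 5·(23j^5 + 22j) − (23(j+1)^5 + 22(j+1)) = 92j^5 - 115j^4 - 230j^3 - 230j^2 - 27j - 45, which is nonnegative for all j ≥ 8.
Combining, 2·5^(j + 1) ≥ 23(j+1)^5 + 22(j+1).
Hence, by induction on t, the claim holds for every t ≥ 8.
Hence the smallest such n₀ is 8.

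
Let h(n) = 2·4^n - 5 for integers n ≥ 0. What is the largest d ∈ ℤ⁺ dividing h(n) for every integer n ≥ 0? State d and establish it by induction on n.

Computing the first values: h(0) = -3 and h(1) = 3; gcd(-3, 3) = 3, so d ≤ 3.
We prove 3 | 2·4^n - 5 for all n ≥ 0 by induction on n.
For the base case n = 0: h(0) = -3 = 3·(-1), so 3 | h(0).
Suppose the result is true for n = m, i.e. 3 | h(m). Then
h(m+1) = 2·4^(m+1) - 5 = 4·(2·4^m - 5) + 15 = 4·h(m) + 15. The first term is divisible by 3 by the inductive hypothesis, and 15 is divisible by 3. Hence 3 | h(m+1).
Hence, by induction on n, the claim holds for every n ≥ 0.
Therefore the largest such d is 3.

d = 3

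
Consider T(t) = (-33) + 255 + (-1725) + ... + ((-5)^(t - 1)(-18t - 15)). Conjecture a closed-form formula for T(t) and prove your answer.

We claim T(t) = 3(-5)^t(t + 1) - 3 for all t ≥ 1.
For the base case t = 1: T(1) = -33, and the closed form gives -33. They agree.
Inductive step: suppose the statement holds for some i ≥ 1, so T(i) = 3(-5)^i(i + 1) - 3.
Then T(i+1) = T(i) + ((-5)^i(-18i - 33)) = (3(-5)^i(i + 1) - 3) + ((-5)^i(-18i - 33)).
Simplifying, T(i+1) = -15(-5)^i·i - 30(-5)^i - 3 = 3(-5)^(i+1)((i+1) + 1) - 3,
which is the closed form with t = i+1.
Hence, by induction on t, the claim holds for every t ≥ 1.

T(t) = 3(-5)^t(t + 1) - 3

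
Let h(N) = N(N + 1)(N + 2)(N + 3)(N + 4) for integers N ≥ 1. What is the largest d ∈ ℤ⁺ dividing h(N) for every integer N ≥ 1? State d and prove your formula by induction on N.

Computing the first values: h(1) = 120 and h(2) = 720; gcd(120, 720) = 120, so d ≤ 120.
We prove 120 | N(N + 1)(N + 2)(N + 3)(N + 4) for all N ≥ 1 by induction on N.
For the base case N = 1: h(1) = 120 = 120·(1), so 120 | h(1).
Inductive step: assume the claim holds for N = j, i.e. 120 | h(j). Then
h(j+1) − h(j) = (j+1)·(j+2)·(j+3)·(j+4)·(j+5) − j·(j+1)·(j+2)·(j+3)·(j+4) = (j+1)·(j+2)·(j+3)·(j+4)·[(j+5) − j] = 5·(j+1)·(j+2)·(j+3)·(j+4). The product of 4 consecutive integers is divisible by (4)! = 24, so h(j+1) − h(j) is divisible by 5·24 = 120. By the inductive hypothesis 120 | h(j), hence 120 | h(j+1).
Hence, by induction on N, the claim holds for every N ≥ 1.
Therefore the largest such d is 120.

d = 120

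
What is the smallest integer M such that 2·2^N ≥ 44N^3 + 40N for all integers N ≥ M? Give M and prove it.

M = 17

At N = 16: 131072 < 180864, so the inequality fails and M ≥ 17. We prove 2·2^N ≥ 44N^3 + 40N for all N ≥ 17.
When N = 17: 2·2^N = 262144 and 44N^3 + 40N = 216852, so 262144 ≥ 216852.
Suppose the result is true for N = j, so 2·2^j ≥ 44j^3 + 40j.
Then 2·2^(j + 1) = 2·(2·2^j) ≥ 2·(44j^3 + 40j).
Also, for j ≥ 17 we have 2·(44j^3 + 40j) ≥ 44(j+1)^3 + 40(j+1), since 2·(44j^3 + 40j) − (44(j+1)^3 + 40(j+1)) = 44j^3 - 132j^2 - 92j - 84, which is nonnegative for all j ≥ 17.
Combining, 2·2^(j + 1) ≥ 44(j+1)^3 + 40(j+1).
This completes the induction.
Hence the smallest such M is 17.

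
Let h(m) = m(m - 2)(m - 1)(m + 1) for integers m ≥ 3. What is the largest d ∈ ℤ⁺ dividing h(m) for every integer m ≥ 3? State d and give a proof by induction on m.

Computing the first values: h(3) = 24 and h(4) = 120; gcd(24, 120) = 24, so d ≤ 24.
We prove 24 | m(m - 2)(m - 1)(m + 1) for all m ≥ 3 by induction on m.
Base step (m = 3): h(3) = 24 = 24·(1), so 24 | h(3).
Inductive step: assume the claim holds for m = p, i.e. 24 | h(p). Then
h(p+1) − h(p) = (p-1)·p·(p+1)·(p+2) − (p-2)·(p-1)·p·(p+1) = (p-1)·p·(p+1)·[(p+2) − (p-2)] = 4·(p-1)·p·(p+1). The product of 3 consecutive integers is divisible by (3)! = 6, so h(p+1) − h(p) is divisible by 4·6 = 24. By the inductive hypothesis 24 | h(p), hence 24 | h(p+1).
Hence, by induction on m, the claim holds for every m ≥ 3.
Therefore the largest such d is 24.

d = 24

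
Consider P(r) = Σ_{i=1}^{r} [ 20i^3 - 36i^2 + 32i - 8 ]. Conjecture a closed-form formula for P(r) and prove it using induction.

P(r) = r(5r^3 - 2r^2 + 3r + 2)

We claim P(r) = r(5r^3 - 2r^2 + 3r + 2) for all r ≥ 1.
For the base case r = 1: P(1) = 8, and the closed form gives 8. They agree.
Suppose the result is true for r = i, so P(i) = i(5i^3 - 2i^2 + 3i + 2).
Then P(i+1) = P(i) + (20i^3 + 24i^2 + 20i + 8) = (i(5i^3 - 2i^2 + 3i + 2)) + (20i^3 + 24i^2 + 20i + 8).
Simplifying, P(i+1) = (i + 1)(5i^3 + 13i^2 + 14i + 8) = (i+1)(5(i+1)^3 - 2(i+1)^2 + 3(i+1) + 2),
which is the closed form with r = i+1.
Hence, by induction on r, the claim holds for every r ≥ 1.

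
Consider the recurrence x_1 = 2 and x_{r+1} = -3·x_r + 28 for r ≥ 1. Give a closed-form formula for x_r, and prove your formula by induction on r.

x_r = -5(-3)^(r - 1) + 7

Computing the first terms: x_1 = 2, x_2 = 22, x_3 = -38. This suggests x_r = -5(-3)^(r - 1) + 7.
When r = 1: the formula gives 2 = 2 = x_1.
Inductive step: suppose the statement holds for some j ≥ 1, so x_j = -5(-3)^(j - 1) + 7.
Then x_{j+1} = -3·x_j + 28 = -3·(-5(-3)^(j - 1) + 7) + 28 = -5(-3)^j + 7 = -5(-3)^((j+1) - 1) + 7,
which is the claimed formula at r = j+1.
By induction, the statement is established for all r ≥ 1.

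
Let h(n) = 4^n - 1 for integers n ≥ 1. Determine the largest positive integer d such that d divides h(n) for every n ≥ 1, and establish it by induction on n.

Computing the first values: h(1) = 3 and h(2) = 15; gcd(3, 15) = 3, so d ≤ 3.
We prove 3 | 4^n - 1 for all n ≥ 1 by induction on n.
Base case (n = 1): h(1) = 3 = 3·(1), so 3 | h(1).
Inductive step: assume the claim holds for n = j, i.e. 3 | h(j). Then
4^{j+1} − 1^{j+1} = 4·4^j − 1·1^j = 4·(4^j − 1^j) + (3)·1^j. The first term is divisible by 3 by the inductive hypothesis, and the second term (3)·1^j is divisible by 3 since 3 | 3. Hence 3 | h(j+1).
By induction, the statement is established for all n ≥ 1.
Therefore the largest such d is 3.

d = 3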